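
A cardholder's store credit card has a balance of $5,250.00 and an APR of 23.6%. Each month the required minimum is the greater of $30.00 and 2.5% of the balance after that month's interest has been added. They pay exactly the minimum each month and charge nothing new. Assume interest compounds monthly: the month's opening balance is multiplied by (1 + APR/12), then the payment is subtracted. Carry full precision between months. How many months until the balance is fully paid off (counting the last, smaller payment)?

332 months

Monthly rate r = 23.6%/12 = 1.96667% = 0.0196667.
While 2.5% of the post-interest balance exceeds $30.00, each month B ← (B·(1+r))·(1 − 0.025), i.e. B shrinks by the factor (1+r)·0.975 = 0.99418.
This holds for months 1–256. Entering month 257 the balance is $1,176.65; 2.5% of the post-interest balance is now below $30.00, so the flat $30.00 minimum applies from here.
From month 257 a fixed $30.00 at rate r clears $1,176.65 in 76 more payments. Total: 256 + 76 = 332 months.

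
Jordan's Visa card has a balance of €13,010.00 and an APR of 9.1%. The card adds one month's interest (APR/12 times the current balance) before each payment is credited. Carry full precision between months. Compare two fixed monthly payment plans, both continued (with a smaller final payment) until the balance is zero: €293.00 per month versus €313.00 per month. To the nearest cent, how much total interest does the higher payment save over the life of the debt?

Monthly rate r = 9.1%/12 = 0.758333% = 0.00758333.
At €293.00/mo: n = ⌈−ln(1 − rB₀/P)/ln(1+r)⌉ = 55 payments (last €101.24); total interest = total paid − €13,010.00 = €2,913.24.
At €313.00/mo: 51 payments (last €37.39); total interest €2,677.39.
Interest saved = €2,913.24 − €2,677.39 = €235.85.

€235.85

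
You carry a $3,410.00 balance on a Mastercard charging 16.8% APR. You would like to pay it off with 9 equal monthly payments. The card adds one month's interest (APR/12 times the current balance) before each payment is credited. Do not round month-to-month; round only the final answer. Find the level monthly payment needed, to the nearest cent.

Monthly rate r = 16.8%/12 = 1.4% = 0.014.
Level-payment amortization: P = B₀·r / (1 − (1+r)^(−n)) = 3410.00·0.014 / (1 − 1.014^(−9)).
Denominator 1 − (1+r)^(−9) = 0.117614414.
P = 47.74 / 0.117614414 ≈ 405.90.

$405.90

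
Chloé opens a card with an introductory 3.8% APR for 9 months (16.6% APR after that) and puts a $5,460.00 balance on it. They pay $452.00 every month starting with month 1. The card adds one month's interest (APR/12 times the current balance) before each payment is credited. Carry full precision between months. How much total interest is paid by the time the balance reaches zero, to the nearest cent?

$152.43

Promo months 1–9 at r₀ = 3.8%/12 = 0.00316667; months 10+ at r₁ = 16.6%/12 = 0.0138333.
After month 9: iterate B ← B·(1+r₀) − $452.00 for 9 months → $1,497.69.
Then at r₁ with $452.00/mo: n₂ = −ln(1 − r₁·B/P)/ln(1+r₁) ≈ 3.42 → 4 more payments.
Total paid = 12·$452.00 + $188.43 = $5,612.43; interest = $5,612.43 − $5,460.00 = $152.43.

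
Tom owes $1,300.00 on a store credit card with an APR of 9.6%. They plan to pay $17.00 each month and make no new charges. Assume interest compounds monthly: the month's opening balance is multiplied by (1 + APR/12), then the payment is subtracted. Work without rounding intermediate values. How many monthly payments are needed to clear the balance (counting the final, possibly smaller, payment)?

119 payments

Monthly rate r = 9.6%/12 = 0.8% = 0.008.
Recurrence: B ← B·(1+r) − $17.00.
Month 1: interest $10.40; balance after payment $1,293.40.
Month 2: interest $10.35; balance after payment $1,286.75.
Closed form: n = −ln(1 − rB₀/P)/ln(1+r) = −ln(0.38824)/ln(1.008) ≈ 118.740, so the balance reaches zero during payment 119.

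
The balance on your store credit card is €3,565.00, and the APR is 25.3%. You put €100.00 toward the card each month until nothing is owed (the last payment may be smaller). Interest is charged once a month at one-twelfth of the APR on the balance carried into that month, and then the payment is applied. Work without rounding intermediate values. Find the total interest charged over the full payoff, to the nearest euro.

Monthly rate r = 25.3%/12 = 2.10833% = 0.0210833.
Payoff takes n = ⌈−ln(1 − rB₀/P)/ln(1+r)⌉ = ⌈66.756⌉ = 67 payments; the last is €75.75.
Total paid = 66·€100.00 + €75.75 = €6,675.75.
Total interest = total paid − principal = €6,675.75 − €3,565.00 = €3,110.75.

€3,111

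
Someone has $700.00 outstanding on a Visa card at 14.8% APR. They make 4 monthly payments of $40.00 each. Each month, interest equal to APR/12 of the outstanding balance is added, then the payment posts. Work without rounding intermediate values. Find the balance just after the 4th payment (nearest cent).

Monthly rate r = 14.8%/12 = 1.23333% = 0.0123333.
Each month: B ← B·(1+r) − $40.00.
Month 1: interest $8.63; balance after payment $668.63.
Month 2: interest $8.25; balance after payment $636.88.
Month 3: interest $7.85; balance after payment $604.73.
Month 4: interest $7.46; balance after payment $572.19.

$572.19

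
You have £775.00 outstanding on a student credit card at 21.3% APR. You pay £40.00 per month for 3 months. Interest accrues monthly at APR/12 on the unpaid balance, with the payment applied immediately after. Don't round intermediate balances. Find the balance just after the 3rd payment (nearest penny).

Monthly rate r = 21.3%/12 = 1.775% = 0.01775.
Each month: B ← B·(1+r) − £40.00.
Month 1: interest £13.76; balance after payment £748.76.
Month 2: interest £13.29; balance after payment £722.05.
Month 3: interest £12.82; balance after payment £694.86.

£694.86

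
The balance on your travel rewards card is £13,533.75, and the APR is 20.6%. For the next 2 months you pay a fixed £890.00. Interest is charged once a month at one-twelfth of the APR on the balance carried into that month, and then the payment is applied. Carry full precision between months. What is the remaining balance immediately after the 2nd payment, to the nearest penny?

Monthly rate r = 20.6%/12 = 1.71667% = 0.0171667.
Each month: B ← B·(1+r) − £890.00.
Month 1: interest £232.33; balance after payment £12,876.08.
Month 2: interest £221.04; balance after payment £12,207.12.

£12,207.12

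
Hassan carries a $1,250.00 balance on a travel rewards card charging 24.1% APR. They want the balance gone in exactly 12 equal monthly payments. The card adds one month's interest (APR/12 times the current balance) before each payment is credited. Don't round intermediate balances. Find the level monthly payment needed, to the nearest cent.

Monthly rate r = 24.1%/12 = 2.00833% = 0.0200833.
Level-payment amortization: P = B₀·r / (1 − (1+r)^(−n)) = 1250.00·0.0200833 / (1 − 1.02008^(−12)).
Denominator 1 − (1+r)^(−12) = 0.212279447.
P = 25.1042 / 0.212279447 ≈ 118.26.

$118.26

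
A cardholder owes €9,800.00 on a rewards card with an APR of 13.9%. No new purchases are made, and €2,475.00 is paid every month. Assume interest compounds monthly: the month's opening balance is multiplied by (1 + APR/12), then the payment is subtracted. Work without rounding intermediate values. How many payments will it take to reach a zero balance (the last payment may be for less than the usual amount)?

5 payments

Monthly rate r = 13.9%/12 = 1.15833% = 0.0115833.
Recurrence: B ← B·(1+r) − €2,475.00.
Month 1: interest €113.52; balance after payment €7,438.52.
Month 2: interest €86.16; balance after payment €5,049.68.
Month 3: interest €58.49; balance after payment €2,633.17.
Month 4: interest €30.50; balance after payment €188.67.
Month 5: interest €2.19; balance after payment €0.00.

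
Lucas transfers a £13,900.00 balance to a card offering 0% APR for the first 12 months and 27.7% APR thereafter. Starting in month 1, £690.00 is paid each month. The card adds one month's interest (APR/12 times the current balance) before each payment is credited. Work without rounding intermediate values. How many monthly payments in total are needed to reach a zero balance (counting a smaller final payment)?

22 payments

Promo months 1–12 at r₀ = 0%/12 = 0; months 13+ at r₁ = 27.7%/12 = 0.0230833.
After month 12 (no interest yet): B = £13,900.00 − 12·£690.00 = £5,620.00.
Then at r₁ with £690.00/mo: n₂ = −ln(1 − r₁·B/P)/ln(1+r₁) ≈ 9.13 → 10 more payments.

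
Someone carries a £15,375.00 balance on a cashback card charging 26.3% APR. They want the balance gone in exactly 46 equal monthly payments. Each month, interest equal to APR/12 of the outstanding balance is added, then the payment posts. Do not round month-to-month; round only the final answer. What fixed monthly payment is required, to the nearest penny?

Monthly rate r = 26.3%/12 = 2.19167% = 0.0219167.
Level-payment amortization: P = B₀·r / (1 − (1+r)^(−n)) = 15375.00·0.0219167 / (1 − 1.02192^(−46)).
Denominator 1 − (1+r)^(−46) = 0.631117699.
P = 336.969 / 0.631117699 ≈ 533.92.

£533.92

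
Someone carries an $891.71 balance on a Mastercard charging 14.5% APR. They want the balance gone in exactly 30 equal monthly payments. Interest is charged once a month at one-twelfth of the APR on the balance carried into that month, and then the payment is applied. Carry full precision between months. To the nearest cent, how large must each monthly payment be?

$35.61

Monthly rate r = 14.5%/12 = 1.20833% = 0.0120833.
Level-payment amortization: P = B₀·r / (1 − (1+r)^(−n)) = 891.71·0.0120833 / (1 − 1.01208^(−30)).
Denominator 1 − (1+r)^(−30) = 0.302552042.
P = 10.7748 / 0.302552042 ≈ 35.61.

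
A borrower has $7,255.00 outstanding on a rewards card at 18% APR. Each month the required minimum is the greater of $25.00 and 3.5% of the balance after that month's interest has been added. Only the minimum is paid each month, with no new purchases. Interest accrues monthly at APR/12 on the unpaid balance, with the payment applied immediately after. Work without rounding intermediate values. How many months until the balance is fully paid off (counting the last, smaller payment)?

150 months

Monthly rate r = 18%/12 = 1.5% = 0.015.
While 3.5% of the post-interest balance exceeds $25.00, each month B ← (B·(1+r))·(1 − 0.035), i.e. B shrinks by the factor (1+r)·0.965 = 0.97947.
This holds for months 1–113. Entering month 114 the balance is $696.44; 3.5% of the post-interest balance is now below $25.00, so the flat $25.00 minimum applies from here.
From month 114 a fixed $25.00 at rate r clears $696.44 in 37 more payments. Total: 113 + 37 = 150 months.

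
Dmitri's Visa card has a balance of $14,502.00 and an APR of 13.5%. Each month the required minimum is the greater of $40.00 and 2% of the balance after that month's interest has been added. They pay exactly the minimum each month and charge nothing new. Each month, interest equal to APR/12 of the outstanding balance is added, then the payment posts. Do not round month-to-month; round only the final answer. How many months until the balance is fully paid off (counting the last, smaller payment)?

Monthly rate r = 13.5%/12 = 1.125% = 0.01125.
While 2% of the post-interest balance exceeds $40.00, each month B ← (B·(1+r))·(1 − 0.02), i.e. B shrinks by the factor (1+r)·0.98 = 0.99102.
This holds for months 1–221. Entering month 222 the balance is $1,977.55; 2% of the post-interest balance is now below $40.00, so the flat $40.00 minimum applies from here.
From month 222 a fixed $40.00 at rate r clears $1,977.55 in 73 more payments. Total: 221 + 73 = 294 months.

294 months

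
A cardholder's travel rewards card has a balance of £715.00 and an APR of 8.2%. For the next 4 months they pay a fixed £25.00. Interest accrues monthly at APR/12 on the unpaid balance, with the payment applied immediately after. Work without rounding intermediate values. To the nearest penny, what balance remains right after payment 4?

£633.71

Monthly rate r = 8.2%/12 = 0.683333% = 0.00683333.
Each month: B ← B·(1+r) − £25.00.
Month 1: interest £4.89; balance after payment £694.89.
Month 2: interest £4.75; balance after payment £674.63.
Month 3: interest £4.61; balance after payment £654.24.
Month 4: interest £4.47; balance after payment £633.71.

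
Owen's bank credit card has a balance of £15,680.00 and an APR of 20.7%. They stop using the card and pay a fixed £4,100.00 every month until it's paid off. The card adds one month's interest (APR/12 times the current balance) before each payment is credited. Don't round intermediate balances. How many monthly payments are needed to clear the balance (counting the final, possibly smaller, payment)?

Monthly rate r = 20.7%/12 = 1.725% = 0.01725.
Recurrence: B ← B·(1+r) − £4,100.00.
Month 1: interest £270.48; balance after payment £11,850.48.
Month 2: interest £204.42; balance after payment £7,954.90.
Month 3: interest £137.22; balance after payment £3,992.12.
Month 4: interest £68.86; balance after payment £0.00.

4 payments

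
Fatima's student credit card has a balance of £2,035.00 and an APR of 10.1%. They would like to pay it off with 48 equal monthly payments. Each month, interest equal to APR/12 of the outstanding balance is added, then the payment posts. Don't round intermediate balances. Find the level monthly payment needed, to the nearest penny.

£51.71

Monthly rate r = 10.1%/12 = 0.841667% = 0.00841667.
Level-payment amortization: P = B₀·r / (1 − (1+r)^(−n)) = 2035.00·0.00841667 / (1 − 1.00842^(−48)).
Denominator 1 − (1+r)^(−48) = 0.331226147.
P = 17.1279 / 0.331226147 ≈ 51.71.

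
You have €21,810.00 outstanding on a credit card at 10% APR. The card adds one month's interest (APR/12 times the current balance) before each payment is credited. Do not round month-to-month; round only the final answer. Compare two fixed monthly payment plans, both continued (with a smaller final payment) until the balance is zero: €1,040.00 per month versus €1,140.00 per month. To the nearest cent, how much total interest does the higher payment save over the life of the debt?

Monthly rate r = 10%/12 = 0.833333% = 0.00833333.
At €1,040.00/mo: n = ⌈−ln(1 − rB₀/P)/ln(1+r)⌉ = 24 payments (last €151.93); total interest = total paid − €21,810.00 = €2,261.93.
At €1,140.00/mo: 21 payments (last €1,057.89); total interest €2,047.89.
Interest saved = €2,261.93 − €2,047.89 = €214.04.

€214.04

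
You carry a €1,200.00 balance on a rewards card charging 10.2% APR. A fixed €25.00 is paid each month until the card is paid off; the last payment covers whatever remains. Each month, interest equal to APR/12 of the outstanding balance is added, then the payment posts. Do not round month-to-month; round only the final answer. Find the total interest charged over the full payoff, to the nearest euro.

€348

Monthly rate r = 10.2%/12 = 0.85% = 0.0085.
Payoff takes n = ⌈−ln(1 − rB₀/P)/ln(1+r)⌉ = ⌈61.938⌉ = 62 payments; the last is €23.46.
Total paid = 61·€25.00 + €23.46 = €1,548.46.
Total interest = total paid − principal = €1,548.46 − €1,200.00 = €348.46.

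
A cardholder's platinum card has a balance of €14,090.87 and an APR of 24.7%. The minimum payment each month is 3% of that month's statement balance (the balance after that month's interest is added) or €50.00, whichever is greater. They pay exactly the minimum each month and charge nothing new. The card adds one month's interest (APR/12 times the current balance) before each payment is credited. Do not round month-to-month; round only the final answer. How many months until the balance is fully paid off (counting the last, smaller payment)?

Monthly rate r = 24.7%/12 = 2.05833% = 0.0205833.
While 3% of the post-interest balance exceeds €50.00, each month B ← (B·(1+r))·(1 − 0.03), i.e. B shrinks by the factor (1+r)·0.97 = 0.98997.
This holds for months 1–214. Entering month 215 the balance is €1,628.03; 3% of the post-interest balance is now below €50.00, so the flat €50.00 minimum applies from here.
From month 215 a fixed €50.00 at rate r clears €1,628.03 in 55 more payments. Total: 214 + 55 = 269 months.

269 months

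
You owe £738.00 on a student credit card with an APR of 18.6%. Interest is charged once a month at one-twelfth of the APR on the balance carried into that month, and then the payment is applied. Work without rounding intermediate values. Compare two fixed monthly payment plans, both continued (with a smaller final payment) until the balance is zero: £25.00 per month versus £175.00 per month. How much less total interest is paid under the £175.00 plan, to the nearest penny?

£224.79

Monthly rate r = 18.6%/12 = 1.55% = 0.0155.
At £25.00/mo: n = ⌈−ln(1 − rB₀/P)/ln(1+r)⌉ = 40 payments (last £19.24); total interest = total paid − £738.00 = £256.24.
At £175.00/mo: 5 payments (last £69.45); total interest £31.45.
Interest saved = £256.24 − £31.45 = £224.79.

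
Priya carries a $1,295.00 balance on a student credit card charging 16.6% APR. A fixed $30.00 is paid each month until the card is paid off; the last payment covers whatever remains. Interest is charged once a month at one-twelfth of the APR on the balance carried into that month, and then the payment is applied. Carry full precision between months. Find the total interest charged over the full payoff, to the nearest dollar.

$690

Monthly rate r = 16.6%/12 = 1.38333% = 0.0138333.
Payoff takes n = ⌈−ln(1 − rB₀/P)/ln(1+r)⌉ = ⌈66.176⌉ = 67 payments; the last is $5.32.
Total paid = 66·$30.00 + $5.32 = $1,985.32.
Total interest = total paid − principal = $1,985.32 − $1,295.00 = $690.32.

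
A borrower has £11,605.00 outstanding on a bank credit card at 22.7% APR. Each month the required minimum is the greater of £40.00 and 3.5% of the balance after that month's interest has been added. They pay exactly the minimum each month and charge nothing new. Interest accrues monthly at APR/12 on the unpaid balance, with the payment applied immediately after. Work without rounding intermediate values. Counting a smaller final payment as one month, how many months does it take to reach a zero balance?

179 months

Monthly rate r = 22.7%/12 = 1.89167% = 0.0189167.
While 3.5% of the post-interest balance exceeds £40.00, each month B ← (B·(1+r))·(1 − 0.035), i.e. B shrinks by the factor (1+r)·0.965 = 0.98325.
This holds for months 1–139. Entering month 140 the balance is £1,109.73; 3.5% of the post-interest balance is now below £40.00, so the flat £40.00 minimum applies from here.
From month 140 a fixed £40.00 at rate r clears £1,109.73 in 40 more payments. Total: 139 + 40 = 179 months.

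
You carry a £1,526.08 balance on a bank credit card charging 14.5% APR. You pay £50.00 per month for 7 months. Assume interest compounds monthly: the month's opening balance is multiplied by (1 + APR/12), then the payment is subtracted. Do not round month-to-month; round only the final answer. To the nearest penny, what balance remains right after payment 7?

£1,296.99

Monthly rate r = 14.5%/12 = 1.20833% = 0.0120833.
Each month: B ← B·(1+r) − £50.00.
Month 1: interest £18.44; balance after payment £1,494.52.
Month 2: interest £18.06; balance after payment £1,462.58.
Month 3: interest £17.67; balance after payment £1,430.25.
Month 4: interest £17.28; balance after payment £1,397.53.
Month 5: interest £16.89; balance after payment £1,364.42.
Month 6: interest £16.49; balance after payment £1,330.91.
Month 7: interest £16.08; balance after payment £1,296.99.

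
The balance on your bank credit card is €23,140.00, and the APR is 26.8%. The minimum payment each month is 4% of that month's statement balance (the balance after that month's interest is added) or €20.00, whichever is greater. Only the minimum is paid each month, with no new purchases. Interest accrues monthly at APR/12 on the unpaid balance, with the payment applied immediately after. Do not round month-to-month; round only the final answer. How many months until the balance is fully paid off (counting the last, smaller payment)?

Monthly rate r = 26.8%/12 = 2.23333% = 0.0223333.
While 4% of the post-interest balance exceeds €20.00, each month B ← (B·(1+r))·(1 − 0.04), i.e. B shrinks by the factor (1+r)·0.96 = 0.98144.
This holds for months 1–206. Entering month 207 the balance is €487.86; 4% of the post-interest balance is now below €20.00, so the flat €20.00 minimum applies from here.
From month 207 a fixed €20.00 at rate r clears €487.86 in 36 more payments. Total: 206 + 36 = 242 months.

242 months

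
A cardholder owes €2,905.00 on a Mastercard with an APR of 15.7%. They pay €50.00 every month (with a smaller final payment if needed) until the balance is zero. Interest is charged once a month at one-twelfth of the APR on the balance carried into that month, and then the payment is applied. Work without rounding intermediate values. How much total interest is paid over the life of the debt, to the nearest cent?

€2,586.86

Monthly rate r = 15.7%/12 = 1.30833% = 0.0130833.
Payoff takes n = ⌈−ln(1 − rB₀/P)/ln(1+r)⌉ = ⌈109.836⌉ = 110 payments; the last is €41.86.
Total paid = 109·€50.00 + €41.86 = €5,491.86.
Total interest = total paid − principal = €5,491.86 − €2,905.00 = €2,586.86.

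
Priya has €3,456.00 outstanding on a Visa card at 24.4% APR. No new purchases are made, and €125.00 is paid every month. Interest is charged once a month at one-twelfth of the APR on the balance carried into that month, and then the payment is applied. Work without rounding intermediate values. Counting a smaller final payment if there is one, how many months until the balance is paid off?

42 payments

Monthly rate r = 24.4%/12 = 2.03333% = 0.0203333.
Recurrence: B ← B·(1+r) − €125.00.
Month 1: interest €70.27; balance after payment €3,401.27.
Month 2: interest €69.16; balance after payment €3,345.43.
Closed form: n = −ln(1 − rB₀/P)/ln(1+r) = −ln(0.43782)/ln(1.02033) ≈ 41.031, so the balance reaches zero during payment 42.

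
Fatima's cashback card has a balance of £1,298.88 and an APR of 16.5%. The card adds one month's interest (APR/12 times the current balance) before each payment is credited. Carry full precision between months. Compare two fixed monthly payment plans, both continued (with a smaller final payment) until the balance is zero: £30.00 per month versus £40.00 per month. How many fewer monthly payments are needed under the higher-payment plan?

23 fewer payments

Monthly rate r = 16.5%/12 = 1.375% = 0.01375.
At £30.00/mo: n = ⌈−ln(1 − rB₀/P)/ln(1+r)⌉ = 67 payments (last £7.38); total interest = total paid − £1,298.88 = £688.50.
At £40.00/mo: 44 payments (last £12.52); total interest £433.64.
Payments saved = 67 − 44 = 23.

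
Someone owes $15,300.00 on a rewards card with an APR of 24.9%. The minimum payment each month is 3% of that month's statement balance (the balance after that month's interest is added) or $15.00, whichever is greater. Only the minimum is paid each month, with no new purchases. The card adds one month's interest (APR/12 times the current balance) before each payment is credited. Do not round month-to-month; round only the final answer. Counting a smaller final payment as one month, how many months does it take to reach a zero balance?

Monthly rate r = 24.9%/12 = 2.075% = 0.02075.
While 3% of the post-interest balance exceeds $15.00, each month B ← (B·(1+r))·(1 − 0.03), i.e. B shrinks by the factor (1+r)·0.97 = 0.99013.
This holds for months 1–347. Entering month 348 the balance is $489.23; 3% of the post-interest balance is now below $15.00, so the flat $15.00 minimum applies from here.
From month 348 a fixed $15.00 at rate r clears $489.23 in 55 more payments. Total: 347 + 55 = 402 months.

402 months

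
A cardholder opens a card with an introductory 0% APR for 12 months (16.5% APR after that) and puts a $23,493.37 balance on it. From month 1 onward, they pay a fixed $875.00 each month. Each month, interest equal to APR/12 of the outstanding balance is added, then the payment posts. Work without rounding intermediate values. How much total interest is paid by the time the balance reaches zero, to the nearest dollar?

$1,641

Promo months 1–12 at r₀ = 0%/12 = 0; months 13+ at r₁ = 16.5%/12 = 0.01375.
After month 12 (no interest yet): B = $23,493.37 − 12·$875.00 = $12,993.37.
Then at r₁ with $875.00/mo: n₂ = −ln(1 − r₁·B/P)/ln(1+r₁) ≈ 16.72 → 17 more payments.
Total paid = 28·$875.00 + $634.42 = $25,134.42; interest = $25,134.42 − $23,493.37 = $1,641.05.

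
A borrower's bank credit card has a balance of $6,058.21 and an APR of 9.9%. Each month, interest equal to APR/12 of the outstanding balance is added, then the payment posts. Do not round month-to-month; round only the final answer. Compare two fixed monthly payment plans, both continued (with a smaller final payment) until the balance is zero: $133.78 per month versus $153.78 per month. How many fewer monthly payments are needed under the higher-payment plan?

Monthly rate r = 9.9%/12 = 0.825% = 0.00825.
At $133.78/mo: n = ⌈−ln(1 − rB₀/P)/ln(1+r)⌉ = 57 payments (last $124.79); total interest = total paid − $6,058.21 = $1,558.26.
At $153.78/mo: 48 payments (last $129.23); total interest $1,298.68.
Payments saved = 57 − 48 = 9.

9 fewer payments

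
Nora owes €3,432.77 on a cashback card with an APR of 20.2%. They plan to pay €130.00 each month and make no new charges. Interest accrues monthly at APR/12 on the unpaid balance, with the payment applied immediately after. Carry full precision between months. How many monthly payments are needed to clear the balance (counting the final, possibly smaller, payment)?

Monthly rate r = 20.2%/12 = 1.68333% = 0.0168333.
Recurrence: B ← B·(1+r) − €130.00.
Month 1: interest €57.78; balance after payment €3,360.55.
Month 2: interest €56.57; balance after payment €3,287.12.
Closed form: n = −ln(1 − rB₀/P)/ln(1+r) = −ln(0.5555)/ln(1.01683) ≈ 35.217, so the balance reaches zero during payment 36.

36 months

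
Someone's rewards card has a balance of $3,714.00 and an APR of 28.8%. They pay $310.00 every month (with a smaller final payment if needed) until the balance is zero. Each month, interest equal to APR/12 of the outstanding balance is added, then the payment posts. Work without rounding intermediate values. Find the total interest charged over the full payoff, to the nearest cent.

$718.18

Monthly rate r = 28.8%/12 = 2.4% = 0.024.
Payoff takes n = ⌈−ln(1 − rB₀/P)/ln(1+r)⌉ = ⌈14.295⌉ = 15 payments; the last is $92.18.
Total paid = 14·$310.00 + $92.18 = $4,432.18.
Total interest = total paid − principal = $4,432.18 − $3,714.00 = $718.18.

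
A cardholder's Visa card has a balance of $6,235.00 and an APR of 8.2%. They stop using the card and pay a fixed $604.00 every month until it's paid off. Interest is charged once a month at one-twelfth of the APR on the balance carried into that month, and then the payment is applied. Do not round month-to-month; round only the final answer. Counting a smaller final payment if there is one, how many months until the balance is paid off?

Monthly rate r = 8.2%/12 = 0.683333% = 0.00683333.
Recurrence: B ← B·(1+r) − $604.00.
Month 1: interest $42.61; balance after payment $5,673.61.
Month 2: interest $38.77; balance after payment $5,108.38.
Closed form: n = −ln(1 − rB₀/P)/ln(1+r) = −ln(0.92946)/ln(1.00683) ≈ 10.742, so the balance reaches zero during payment 11.

11 payments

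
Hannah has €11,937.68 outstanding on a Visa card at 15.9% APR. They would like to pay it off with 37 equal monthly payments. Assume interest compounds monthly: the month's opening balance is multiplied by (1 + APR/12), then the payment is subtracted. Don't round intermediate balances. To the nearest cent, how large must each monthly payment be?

Monthly rate r = 15.9%/12 = 1.325% = 0.01325.
Level-payment amortization: P = B₀·r / (1 − (1+r)^(−n)) = 11937.68·0.01325 / (1 − 1.01325^(−37)).
Denominator 1 − (1+r)^(−37) = 0.385551709.
P = 158.174 / 0.385551709 ≈ 410.25.

€410.25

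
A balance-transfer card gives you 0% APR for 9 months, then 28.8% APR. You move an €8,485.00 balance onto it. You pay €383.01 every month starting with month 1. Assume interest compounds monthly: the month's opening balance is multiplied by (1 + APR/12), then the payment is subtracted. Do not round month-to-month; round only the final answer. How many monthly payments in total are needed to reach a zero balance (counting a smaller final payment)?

Promo months 1–9 at r₀ = 0%/12 = 0; months 10+ at r₁ = 28.8%/12 = 0.024.
After month 9 (no interest yet): B = €8,485.00 − 9·€383.01 = €5,037.91.
Then at r₁ with €383.01/mo: n₂ = −ln(1 − r₁·B/P)/ln(1+r₁) ≈ 15.99 → 16 more payments.

25 payments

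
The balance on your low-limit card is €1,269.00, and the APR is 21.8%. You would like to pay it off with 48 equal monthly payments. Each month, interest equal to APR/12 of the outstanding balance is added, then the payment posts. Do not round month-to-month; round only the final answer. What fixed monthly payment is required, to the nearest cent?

€39.84

Monthly rate r = 21.8%/12 = 1.81667% = 0.0181667.
Level-payment amortization: P = B₀·r / (1 − (1+r)^(−n)) = 1269.00·0.0181667 / (1 − 1.01817^(−48)).
Denominator 1 − (1+r)^(−48) = 0.578600504.
P = 23.0535 / 0.578600504 ≈ 39.84.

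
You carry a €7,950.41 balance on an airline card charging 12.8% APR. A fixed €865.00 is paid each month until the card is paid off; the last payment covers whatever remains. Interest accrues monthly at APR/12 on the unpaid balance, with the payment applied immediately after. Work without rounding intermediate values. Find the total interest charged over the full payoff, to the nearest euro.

Monthly rate r = 12.8%/12 = 1.06667% = 0.0106667.
Payoff takes n = ⌈−ln(1 − rB₀/P)/ln(1+r)⌉ = ⌈9.725⌉ = 10 payments; the last is €628.11.
Total paid = 9·€865.00 + €628.11 = €8,413.11.
Total interest = total paid − principal = €8,413.11 − €7,950.41 = €462.70.

€463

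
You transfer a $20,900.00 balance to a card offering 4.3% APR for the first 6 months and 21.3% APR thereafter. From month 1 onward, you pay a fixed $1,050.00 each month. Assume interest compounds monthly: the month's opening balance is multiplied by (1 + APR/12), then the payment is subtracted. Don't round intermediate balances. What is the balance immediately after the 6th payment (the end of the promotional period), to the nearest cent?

$14,996.69

Promo months 1–6 at r₀ = 4.3%/12 = 0.00358333; months 7+ at r₁ = 21.3%/12 = 0.01775.
After month 6: iterate B ← B·(1+r₀) − $1,050.00 for 6 months → $14,996.69.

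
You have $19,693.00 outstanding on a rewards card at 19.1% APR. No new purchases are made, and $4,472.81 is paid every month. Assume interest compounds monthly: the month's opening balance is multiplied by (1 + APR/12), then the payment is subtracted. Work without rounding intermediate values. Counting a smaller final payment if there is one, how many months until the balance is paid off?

5 months

Monthly rate r = 19.1%/12 = 1.59167% = 0.0159167.
Recurrence: B ← B·(1+r) − $4,472.81.
Month 1: interest $313.45; balance after payment $15,533.64.
Month 2: interest $247.24; balance after payment $11,308.07.
Month 3: interest $179.99; balance after payment $7,015.25.
Month 4: interest $111.66; balance after payment $2,654.10.
Month 5: interest $42.24; balance after payment $0.00.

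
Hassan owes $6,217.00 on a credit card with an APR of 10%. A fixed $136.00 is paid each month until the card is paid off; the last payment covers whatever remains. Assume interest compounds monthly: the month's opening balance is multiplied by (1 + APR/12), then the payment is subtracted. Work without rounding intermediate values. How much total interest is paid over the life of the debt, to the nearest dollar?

$1,642

Monthly rate r = 10%/12 = 0.833333% = 0.00833333.
Payoff takes n = ⌈−ln(1 − rB₀/P)/ln(1+r)⌉ = ⌈57.787⌉ = 58 payments; the last is $107.06.
Total paid = 57·$136.00 + $107.06 = $7,859.06.
Total interest = total paid − principal = $7,859.06 − $6,217.00 = $1,642.06.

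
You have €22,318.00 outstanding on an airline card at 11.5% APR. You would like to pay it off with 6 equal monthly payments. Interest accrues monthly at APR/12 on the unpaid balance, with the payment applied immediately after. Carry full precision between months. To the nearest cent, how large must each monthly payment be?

Monthly rate r = 11.5%/12 = 0.958333% = 0.00958333.
Level-payment amortization: P = B₀·r / (1 − (1+r)^(−n)) = 22318.00·0.00958333 / (1 − 1.00958^(−6)).
Denominator 1 − (1+r)^(−6) = 0.055619599.
P = 213.881 / 0.055619599 ≈ 3845.42.

€3,845.42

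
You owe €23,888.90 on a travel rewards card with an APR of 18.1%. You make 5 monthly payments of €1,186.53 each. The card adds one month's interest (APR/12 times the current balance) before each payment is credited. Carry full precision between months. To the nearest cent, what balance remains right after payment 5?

€19,631.36

Monthly rate r = 18.1%/12 = 1.50833% = 0.0150833.
Each month: B ← B·(1+r) − €1,186.53.
Month 1: interest €360.32; balance after payment €23,062.69.
Month 2: interest €347.86; balance after payment €22,224.03.
Month 3: interest €335.21; balance after payment €21,372.71.
Month 4: interest €322.37; balance after payment €20,508.55.
Month 5: interest €309.34; balance after payment €19,631.36.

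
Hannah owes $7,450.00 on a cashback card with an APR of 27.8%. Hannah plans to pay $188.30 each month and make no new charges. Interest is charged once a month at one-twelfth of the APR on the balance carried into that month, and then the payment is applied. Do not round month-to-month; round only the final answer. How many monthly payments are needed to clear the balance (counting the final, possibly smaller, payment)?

Monthly rate r = 27.8%/12 = 2.31667% = 0.0231667.
Recurrence: B ← B·(1+r) − $188.30.
Month 1: interest $172.59; balance after payment $7,434.29.
Month 2: interest $172.23; balance after payment $7,418.22.
Closed form: n = −ln(1 − rB₀/P)/ln(1+r) = −ln(0.083422)/ln(1.02317) ≈ 108.454, so the balance reaches zero during payment 109.

109 months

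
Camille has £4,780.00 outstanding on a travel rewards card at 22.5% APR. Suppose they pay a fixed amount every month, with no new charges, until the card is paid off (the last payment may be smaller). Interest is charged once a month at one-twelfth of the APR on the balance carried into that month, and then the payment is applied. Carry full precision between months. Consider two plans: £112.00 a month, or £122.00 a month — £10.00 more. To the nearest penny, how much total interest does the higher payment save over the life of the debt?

Monthly rate r = 22.5%/12 = 1.875% = 0.01875.
At £112.00/mo: n = ⌈−ln(1 − rB₀/P)/ln(1+r)⌉ = 87 payments (last £78.51); total interest = total paid − £4,780.00 = £4,930.51.
At £122.00/mo: 72 payments (last £50.92); total interest £3,932.92.
Interest saved = £4,930.51 − £3,932.92 = £997.59.

£997.59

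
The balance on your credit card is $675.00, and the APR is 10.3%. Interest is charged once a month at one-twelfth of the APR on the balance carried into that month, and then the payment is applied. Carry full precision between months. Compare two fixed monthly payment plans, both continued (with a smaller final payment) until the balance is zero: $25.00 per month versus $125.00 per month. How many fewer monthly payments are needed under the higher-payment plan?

Monthly rate r = 10.3%/12 = 0.858333% = 0.00858333.
At $25.00/mo: n = ⌈−ln(1 − rB₀/P)/ln(1+r)⌉ = 31 payments (last $21.19); total interest = total paid − $675.00 = $96.19.
At $125.00/mo: 6 payments (last $69.24); total interest $19.24.
Payments saved = 31 − 6 = 25.

25 fewer payments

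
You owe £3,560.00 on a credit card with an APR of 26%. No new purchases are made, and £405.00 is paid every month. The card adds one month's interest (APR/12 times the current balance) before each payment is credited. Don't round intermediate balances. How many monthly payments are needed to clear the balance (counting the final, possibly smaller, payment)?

Monthly rate r = 26%/12 = 2.16667% = 0.0216667.
Recurrence: B ← B·(1+r) − £405.00.
Month 1: interest £77.13; balance after payment £3,232.13.
Month 2: interest £70.03; balance after payment £2,897.16.
Closed form: n = −ln(1 − rB₀/P)/ln(1+r) = −ln(0.80955)/ln(1.02167) ≈ 9.857, so the balance reaches zero during payment 10.

10 months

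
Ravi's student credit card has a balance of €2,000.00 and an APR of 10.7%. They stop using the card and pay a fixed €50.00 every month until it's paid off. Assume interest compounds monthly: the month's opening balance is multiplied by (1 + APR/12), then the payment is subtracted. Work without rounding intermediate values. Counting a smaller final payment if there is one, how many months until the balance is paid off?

50 months

Monthly rate r = 10.7%/12 = 0.891667% = 0.00891667.
Recurrence: B ← B·(1+r) − €50.00.
Month 1: interest €17.83; balance after payment €1,967.83.
Month 2: interest €17.55; balance after payment €1,935.38.
Closed form: n = −ln(1 − rB₀/P)/ln(1+r) = −ln(0.64333)/ln(1.00892) ≈ 49.689, so the balance reaches zero during payment 50.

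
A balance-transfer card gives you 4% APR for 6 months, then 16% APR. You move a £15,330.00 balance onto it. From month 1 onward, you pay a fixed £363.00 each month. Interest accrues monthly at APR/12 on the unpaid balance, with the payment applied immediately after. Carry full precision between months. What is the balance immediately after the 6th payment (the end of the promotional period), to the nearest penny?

£13,442.94

Promo months 1–6 at r₀ = 4%/12 = 0.00333333; months 7+ at r₁ = 16%/12 = 0.0133333.
After month 6: iterate B ← B·(1+r₀) − £363.00 for 6 months → £13,442.94.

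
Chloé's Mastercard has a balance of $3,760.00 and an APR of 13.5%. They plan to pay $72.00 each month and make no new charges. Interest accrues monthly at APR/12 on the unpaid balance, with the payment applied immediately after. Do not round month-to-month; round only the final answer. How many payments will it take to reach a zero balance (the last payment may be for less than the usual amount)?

80 months

Monthly rate r = 13.5%/12 = 1.125% = 0.01125.
Recurrence: B ← B·(1+r) − $72.00.
Month 1: interest $42.30; balance after payment $3,730.30.
Month 2: interest $41.97; balance after payment $3,700.27.
Closed form: n = −ln(1 − rB₀/P)/ln(1+r) = −ln(0.4125)/ln(1.01125) ≈ 79.155, so the balance reaches zero during payment 80.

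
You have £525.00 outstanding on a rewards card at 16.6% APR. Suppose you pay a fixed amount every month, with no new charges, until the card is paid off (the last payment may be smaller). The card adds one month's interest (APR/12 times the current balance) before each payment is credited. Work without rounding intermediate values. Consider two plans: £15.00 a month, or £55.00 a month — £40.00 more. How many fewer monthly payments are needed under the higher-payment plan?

Monthly rate r = 16.6%/12 = 1.38333% = 0.0138333.
At £15.00/mo: n = ⌈−ln(1 − rB₀/P)/ln(1+r)⌉ = 49 payments (last £2.77); total interest = total paid − £525.00 = £197.77.
At £55.00/mo: 11 payments (last £17.02); total interest £42.02.
Payments saved = 49 − 11 = 38.

38 fewer payments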